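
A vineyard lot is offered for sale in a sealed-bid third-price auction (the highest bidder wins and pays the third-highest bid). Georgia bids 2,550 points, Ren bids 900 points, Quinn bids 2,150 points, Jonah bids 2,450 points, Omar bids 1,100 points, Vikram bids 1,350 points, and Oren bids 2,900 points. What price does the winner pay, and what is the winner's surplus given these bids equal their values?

Bids in descending order: Oren 2,900 points, then Georgia 2,550 points, then Jonah 2,450 points, then Quinn 2,150 points, then Vikram 1,350 points, then Omar 1,100 points, then Ren 900 points.
Oren is the highest bidder, so Oren wins.
Under the third-price rule, the price is the third-highest bid: 2,450 points.
Surplus = 2,900 points − 2,450 points = 450 points.

The winner pays 2,450 points for a surplus of 450 points.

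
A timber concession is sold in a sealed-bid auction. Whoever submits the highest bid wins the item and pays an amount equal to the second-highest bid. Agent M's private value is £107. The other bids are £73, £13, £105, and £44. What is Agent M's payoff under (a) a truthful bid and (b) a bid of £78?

Truthful: £2; alternative: £0.

The highest competing bid is £105.
Bidding truthfully at £107: Agent M has the top bid, wins, and pays the second-highest bid £105. Payoff = £107 − £105 = £2.
Bidding £78: the top bid is £105 (a rival), so Agent M loses. Payoff = £0.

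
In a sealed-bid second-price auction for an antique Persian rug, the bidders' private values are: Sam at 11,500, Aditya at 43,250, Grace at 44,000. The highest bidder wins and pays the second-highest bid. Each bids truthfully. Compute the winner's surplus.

Winner's surplus: 750.

Ordered from highest: Grace 44,000 > Aditya 43,250 > Sam 11,500.
Grace wins with the top bid and pays the second-highest, 43,250.
Surplus = 44,000 − 43,250 = 750.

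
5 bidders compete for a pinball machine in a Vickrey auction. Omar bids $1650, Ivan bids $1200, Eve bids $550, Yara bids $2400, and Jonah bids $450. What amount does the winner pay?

The winner pays $1650.

Bids in descending order: Yara $2400 > Omar $1650 > Ivan $1200 > Eve $550 > Jonah $450.
Yara has the highest bid, so Yara wins.
The second-highest bid is $1650, so that is what Yara pays.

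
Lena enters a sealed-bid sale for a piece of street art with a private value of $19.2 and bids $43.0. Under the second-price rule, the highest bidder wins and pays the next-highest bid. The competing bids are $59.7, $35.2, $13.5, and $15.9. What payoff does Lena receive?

$0.0

Highest competing bid: $59.7.
Lena's bid $43.0 is not the highest, so Lena loses, pays nothing, and earns zero payoff.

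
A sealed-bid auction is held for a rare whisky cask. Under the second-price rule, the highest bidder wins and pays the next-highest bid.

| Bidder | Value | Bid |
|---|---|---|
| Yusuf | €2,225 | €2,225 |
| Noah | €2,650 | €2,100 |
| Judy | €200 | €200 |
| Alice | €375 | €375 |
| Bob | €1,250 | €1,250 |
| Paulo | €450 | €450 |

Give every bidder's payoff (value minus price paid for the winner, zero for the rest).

Payoffs: Yusuf €125, Noah €0, Judy €0, Alice €0, Bob €0, Paulo €0.

Bids in descending order: Yusuf €2,225 > Noah €2,100 > Bob €1,250 > Paulo €450 > Alice €375 > Judy €200.
Yusuf has the top bid and wins; the price is the second-highest bid, €2,100.
Yusuf's payoff = €2,225 − €2,100 = €125. All other bidders lose, so their payoff is 0.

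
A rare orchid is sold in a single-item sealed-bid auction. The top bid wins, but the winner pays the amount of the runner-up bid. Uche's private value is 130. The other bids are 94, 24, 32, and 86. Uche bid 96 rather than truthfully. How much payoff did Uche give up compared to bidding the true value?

The highest competing bid is 94.
Bidding truthfully at 130: Uche has the top bid, wins, and pays the second-highest bid 94. Payoff = 130 − 94 = 36.
Bidding 96: Uche has the top bid, wins, and pays the second-highest bid 94. Payoff = 130 − 94 = 36.
Regret = truthful payoff − actual payoff = 36 − 36 = 0.
The bid only affects whether you win, not the price — here both bids land on the same side of the top rival bid, so the deviation is payoff-neutral.

Regret: 0.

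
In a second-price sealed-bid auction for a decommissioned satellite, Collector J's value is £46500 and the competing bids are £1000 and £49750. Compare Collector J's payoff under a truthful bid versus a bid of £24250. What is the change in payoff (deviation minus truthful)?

The highest competing bid is £49750.
Bidding truthfully at £46500: the top bid is £49750 (a rival), so Collector J loses. Payoff = £0.
Bidding £24250: the top bid is £49750 (a rival), so Collector J loses. Payoff = £0.
Change = £0 − £0 = £0.
The bid only affects whether you win, not the price — here both bids land on the same side of the top rival bid, so the deviation is payoff-neutral.

Payoff change: £0.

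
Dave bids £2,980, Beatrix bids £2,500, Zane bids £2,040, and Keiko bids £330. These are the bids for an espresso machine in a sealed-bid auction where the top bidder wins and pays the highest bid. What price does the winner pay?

Ordered from highest: Dave £2,980 > Beatrix £2,500 > Zane £2,040 > Keiko £330.
Dave is the highest bidder, so Dave wins.
Under the first-price rule, the price is the highest bid: £2,980.

Price paid: £2,980.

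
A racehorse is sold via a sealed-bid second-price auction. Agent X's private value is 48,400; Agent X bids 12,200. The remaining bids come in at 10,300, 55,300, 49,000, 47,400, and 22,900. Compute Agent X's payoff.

Highest competing bid: 55,300.
Agent X's bid 12,200 is not the highest, so Agent X loses, pays nothing, and earns zero payoff.

Agent X's payoff: 0.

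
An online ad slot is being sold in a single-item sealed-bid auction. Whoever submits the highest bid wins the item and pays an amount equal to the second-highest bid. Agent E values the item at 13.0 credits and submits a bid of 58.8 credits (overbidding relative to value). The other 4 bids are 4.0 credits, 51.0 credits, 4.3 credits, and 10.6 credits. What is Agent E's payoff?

Highest competing bid: 51.0 credits.
Agent E's bid 58.8 credits is the highest overall, so Agent E wins and pays the second-highest bid, 51.0 credits.
Payoff = value − price = 13.0 credits − 51.0 credits = -38.0 credits.
Overbidding won the item at a price above value — truthful bidding would have avoided this loss.

-38.0 credits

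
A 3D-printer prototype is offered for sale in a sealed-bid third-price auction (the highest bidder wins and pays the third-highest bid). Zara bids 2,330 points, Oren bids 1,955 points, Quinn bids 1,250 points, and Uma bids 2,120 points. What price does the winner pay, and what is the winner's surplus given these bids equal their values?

The winner pays 1,955 points for a surplus of 375 points.

Bids in descending order: Zara 2,330 points, then Uma 2,120 points, then Oren 1,955 points, then Quinn 1,250 points.
Zara is the highest bidder, so Zara wins.
Under the third-price rule, the price is the third-highest bid: 1,955 points.
Surplus = 2,330 points − 1,955 points = 375 points.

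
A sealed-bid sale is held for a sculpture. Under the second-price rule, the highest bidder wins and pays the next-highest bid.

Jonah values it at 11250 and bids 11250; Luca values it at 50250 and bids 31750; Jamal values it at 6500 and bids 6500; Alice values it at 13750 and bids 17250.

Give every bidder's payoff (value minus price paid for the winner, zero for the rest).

Jonah 0, Luca 33000, Jamal 0, Alice 0.

Ordered from highest: Luca 31750, then Alice 17250, then Jonah 11250, then Jamal 6500.
Luca has the top bid and wins; the price is the second-highest bid, 17250.
Luca's payoff = 50250 − 17250 = 33000. All other bidders lose, so their payoff is 0.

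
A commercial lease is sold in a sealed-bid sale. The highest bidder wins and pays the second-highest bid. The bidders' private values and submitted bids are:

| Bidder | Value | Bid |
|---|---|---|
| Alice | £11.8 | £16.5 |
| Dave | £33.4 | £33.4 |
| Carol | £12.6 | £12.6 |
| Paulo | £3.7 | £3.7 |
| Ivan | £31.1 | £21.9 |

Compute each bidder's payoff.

Alice £0.0, Dave £11.5, Carol £0.0, Paulo £0.0, Ivan £0.0.

Ordered from highest: Dave £33.4, then Ivan £21.9, then Alice £16.5, then Carol £12.6, then Paulo £3.7.
Dave has the top bid and wins; the price is the second-highest bid, £21.9.
Dave's payoff = £33.4 − £21.9 = £11.5. All other bidders lose, so their payoff is 0.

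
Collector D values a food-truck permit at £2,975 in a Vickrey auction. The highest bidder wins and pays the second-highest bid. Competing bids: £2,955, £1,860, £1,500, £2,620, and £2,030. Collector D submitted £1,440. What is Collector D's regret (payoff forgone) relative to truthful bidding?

The highest competing bid is £2,955.
Bidding truthfully at £2,975: Collector D has the top bid, wins, and pays the second-highest bid £2,955. Payoff = £2,975 − £2,955 = £20.
Bidding £1,440: the top bid is £2,955 (a rival), so Collector D loses. Payoff = £0.
Regret = truthful payoff − actual payoff = £20 − £0 = £20.
Deviating from a truthful bid can only lose payoff in a second-price auction — never gain.

Regret: £20.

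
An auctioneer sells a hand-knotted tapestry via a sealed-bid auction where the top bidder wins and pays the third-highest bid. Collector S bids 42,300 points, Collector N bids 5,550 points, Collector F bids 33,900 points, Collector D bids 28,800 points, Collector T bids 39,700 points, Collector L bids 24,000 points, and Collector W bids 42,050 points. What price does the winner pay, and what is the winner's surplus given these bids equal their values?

The winner pays 39,700 points for a surplus of 2,600 points.

Ordered from highest: Collector S 42,300 points, then Collector W 42,050 points, then Collector T 39,700 points, then Collector F 33,900 points, then Collector D 28,800 points, then Collector L 24,000 points, then Collector N 5,550 points.
Collector S is the highest bidder, so Collector S wins.
Under the third-price rule, the price is the third-highest bid: 39,700 points.
Surplus = 42,300 points − 39,700 points = 2,600 points.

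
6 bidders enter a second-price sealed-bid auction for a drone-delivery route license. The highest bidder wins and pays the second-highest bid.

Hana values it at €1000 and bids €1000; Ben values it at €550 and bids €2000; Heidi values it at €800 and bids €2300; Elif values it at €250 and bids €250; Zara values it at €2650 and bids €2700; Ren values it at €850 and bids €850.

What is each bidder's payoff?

Sorted high to low: Zara €2700; Heidi €2300; Ben €2000; Hana €1000; Ren €850; Elif €250.
Zara has the top bid and wins; the price is the second-highest bid, €2300.
Zara's payoff = €2650 − €2300 = €350. All other bidders lose, so their payoff is 0.

Payoffs: Hana €0, Ben €0, Heidi €0, Elif €0, Zara €350, Ren €0.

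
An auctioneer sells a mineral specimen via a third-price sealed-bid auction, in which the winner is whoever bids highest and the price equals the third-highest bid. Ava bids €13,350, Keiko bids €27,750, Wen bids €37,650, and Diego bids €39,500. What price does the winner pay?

Sorted high to low: Diego €39,500; Wen €37,650; Keiko €27,750; Ava €13,350.
Diego is the highest bidder, so Diego wins.
Under the third-price rule, the price is the third-highest bid: €27,750.

The winner pays €27,750.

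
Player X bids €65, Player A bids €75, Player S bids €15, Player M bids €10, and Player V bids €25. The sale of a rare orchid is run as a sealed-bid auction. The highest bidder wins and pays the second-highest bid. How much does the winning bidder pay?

Bids in descending order: Player A €75; Player X €65; Player V €25; Player S €15; Player M €10.
Player A has the highest bid, so Player A wins.
The second-highest bid is €65, so that is what Player A pays.

The winner pays €65.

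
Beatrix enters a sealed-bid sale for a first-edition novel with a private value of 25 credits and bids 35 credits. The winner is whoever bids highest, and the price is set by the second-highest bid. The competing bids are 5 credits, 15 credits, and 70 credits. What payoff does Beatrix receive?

Highest competing bid: 70 credits.
Beatrix's bid 35 credits is not the highest, so Beatrix loses, pays nothing, and earns zero payoff.

Beatrix's payoff: 0 credits.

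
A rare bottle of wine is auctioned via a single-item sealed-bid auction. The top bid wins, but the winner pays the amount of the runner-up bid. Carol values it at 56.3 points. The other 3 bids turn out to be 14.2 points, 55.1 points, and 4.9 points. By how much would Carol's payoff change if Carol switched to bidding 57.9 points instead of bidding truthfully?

The highest competing bid is 55.1 points.
Bidding truthfully at 56.3 points: Carol has the top bid, wins, and pays the second-highest bid 55.1 points. Payoff = 56.3 points − 55.1 points = 1.2 points.
Bidding 57.9 points: Carol has the top bid, wins, and pays the second-highest bid 55.1 points. Payoff = 56.3 points − 55.1 points = 1.2 points.
Change = 1.2 points − 1.2 points = 0.0 points.

Payoff change: 0.0 points.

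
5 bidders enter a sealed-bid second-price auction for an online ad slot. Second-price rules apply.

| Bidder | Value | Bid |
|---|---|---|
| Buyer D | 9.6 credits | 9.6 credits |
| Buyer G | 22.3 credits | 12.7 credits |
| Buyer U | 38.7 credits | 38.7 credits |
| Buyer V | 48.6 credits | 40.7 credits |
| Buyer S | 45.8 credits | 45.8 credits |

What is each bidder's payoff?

Buyer D 0.0 credits, Buyer G 0.0 credits, Buyer U 0.0 credits, Buyer V 0.0 credits, Buyer S 5.1 credits.

Sorted high to low: Buyer S 45.8 credits; Buyer V 40.7 credits; Buyer U 38.7 credits; Buyer G 12.7 credits; Buyer D 9.6 credits.
Buyer S has the top bid and wins; the price is the second-highest bid, 40.7 credits.
Buyer S's payoff = 45.8 credits − 40.7 credits = 5.1 credits. All other bidders lose, so their payoff is 0.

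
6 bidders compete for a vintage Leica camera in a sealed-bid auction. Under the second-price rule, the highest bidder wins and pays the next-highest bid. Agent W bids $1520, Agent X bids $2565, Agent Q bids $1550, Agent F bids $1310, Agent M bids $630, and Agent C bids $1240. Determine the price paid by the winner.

Ranking the bids: Agent X $2565, then Agent Q $1550, then Agent W $1520, then Agent F $1310, then Agent C $1240, then Agent M $630.
Agent X has the highest bid, so Agent X wins.
The second-highest bid is $1550, so that is what Agent X pays.

$1550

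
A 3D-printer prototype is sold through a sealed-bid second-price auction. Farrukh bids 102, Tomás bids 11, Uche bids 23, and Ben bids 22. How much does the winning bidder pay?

23

Ordered from highest: Farrukh 102 > Uche 23 > Ben 22 > Tomás 11.
Farrukh has the highest bid, so Farrukh wins.
The second-highest bid is 23, so that is what Farrukh pays.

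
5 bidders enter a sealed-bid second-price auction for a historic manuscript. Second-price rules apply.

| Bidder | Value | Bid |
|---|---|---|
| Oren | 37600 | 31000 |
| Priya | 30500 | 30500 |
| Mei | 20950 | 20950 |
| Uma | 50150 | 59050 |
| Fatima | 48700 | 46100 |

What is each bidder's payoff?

Ordered from highest: Uma 59050, then Fatima 46100, then Oren 31000, then Priya 30500, then Mei 20950.
Uma has the top bid and wins; the price is the second-highest bid, 46100.
Uma's payoff = 50150 − 46100 = 4050. All other bidders lose, so their payoff is 0.

Payoffs: Oren 0, Priya 0, Mei 0, Uma 4050, Fatima 0.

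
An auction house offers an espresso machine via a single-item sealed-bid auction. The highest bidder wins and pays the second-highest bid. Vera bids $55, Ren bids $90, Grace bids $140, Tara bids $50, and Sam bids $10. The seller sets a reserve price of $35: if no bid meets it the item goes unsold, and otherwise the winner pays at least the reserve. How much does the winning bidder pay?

Ranking the bids: Grace $140 > Ren $90 > Vera $55 > Tara $50 > Sam $10.
Grace has the highest bid, so Grace wins.
The second-highest bid is $90, which exceeds the reserve, so that sets the price.

The winner pays $90.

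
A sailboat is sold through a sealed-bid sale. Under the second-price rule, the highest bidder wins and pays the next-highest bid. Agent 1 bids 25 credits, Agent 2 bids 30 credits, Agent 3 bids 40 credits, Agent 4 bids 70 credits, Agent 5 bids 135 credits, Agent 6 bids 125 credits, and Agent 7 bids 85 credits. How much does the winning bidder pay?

Ranking the bids: Agent 5 135 credits, then Agent 6 125 credits, then Agent 7 85 credits, then Agent 4 70 credits, then Agent 3 40 credits, then Agent 2 30 credits, then Agent 1 25 credits.
Agent 5 has the highest bid, so Agent 5 wins.
The second-highest bid is 125 credits, so that is what Agent 5 pays.

Price paid: 125 credits.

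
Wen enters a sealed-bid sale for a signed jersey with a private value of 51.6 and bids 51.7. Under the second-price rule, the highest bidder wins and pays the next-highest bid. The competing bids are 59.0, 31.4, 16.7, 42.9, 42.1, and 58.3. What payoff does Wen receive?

Wen's payoff: 0.0.

Highest competing bid: 59.0.
Wen's bid 51.7 is not the highest, so Wen loses, pays nothing, and earns zero payoff.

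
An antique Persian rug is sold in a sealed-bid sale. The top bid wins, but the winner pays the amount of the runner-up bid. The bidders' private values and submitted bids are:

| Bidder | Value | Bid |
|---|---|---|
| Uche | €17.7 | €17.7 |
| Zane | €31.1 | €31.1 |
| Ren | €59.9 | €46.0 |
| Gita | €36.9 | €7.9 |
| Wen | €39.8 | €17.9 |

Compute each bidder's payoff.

Payoffs: Uche €0.0, Zane €0.0, Ren €28.8, Gita €0.0, Wen €0.0.

Ordered from highest: Ren €46.0, then Zane €31.1, then Wen €17.9, then Uche €17.7, then Gita €7.9.
Ren has the top bid and wins; the price is the second-highest bid, €31.1.
Ren's payoff = €59.9 − €31.1 = €28.8. All other bidders lose, so their payoff is 0.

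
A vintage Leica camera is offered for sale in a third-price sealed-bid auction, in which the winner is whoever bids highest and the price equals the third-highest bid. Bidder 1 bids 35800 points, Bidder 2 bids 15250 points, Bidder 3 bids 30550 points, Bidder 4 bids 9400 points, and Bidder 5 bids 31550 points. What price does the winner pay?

The winner pays 30550 points.

Ranking the bids: Bidder 1 35800 points; Bidder 5 31550 points; Bidder 3 30550 points; Bidder 2 15250 points; Bidder 4 9400 points.
Bidder 1 is the highest bidder, so Bidder 1 wins.
Under the third-price rule, the price is the third-highest bid: 30550 points.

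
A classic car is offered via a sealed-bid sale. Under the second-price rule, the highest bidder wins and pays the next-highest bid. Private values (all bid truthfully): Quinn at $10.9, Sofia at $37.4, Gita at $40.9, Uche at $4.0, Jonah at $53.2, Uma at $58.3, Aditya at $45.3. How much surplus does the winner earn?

Bids in descending order: Uma $58.3, then Jonah $53.2, then Aditya $45.3, then Gita $40.9, then Sofia $37.4, then Quinn $10.9, then Uche $4.0.
Uma wins with the top bid and pays the second-highest, $53.2.
Surplus = $58.3 − $53.2 = $5.1.

Winner's surplus: $5.1.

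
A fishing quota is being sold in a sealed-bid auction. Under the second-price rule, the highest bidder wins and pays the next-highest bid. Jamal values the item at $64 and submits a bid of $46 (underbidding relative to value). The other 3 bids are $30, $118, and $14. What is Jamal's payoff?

Highest competing bid: $118.
Jamal's bid $46 is not the highest, so Jamal loses, pays nothing, and earns zero payoff.

Jamal's payoff: $0.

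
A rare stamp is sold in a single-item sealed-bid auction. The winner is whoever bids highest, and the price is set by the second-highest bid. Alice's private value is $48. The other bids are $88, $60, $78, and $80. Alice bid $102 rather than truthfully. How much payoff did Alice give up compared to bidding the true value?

The highest competing bid is $88.
Bidding truthfully at $48: the top bid is $88 (a rival), so Alice loses. Payoff = $0.
Bidding $102: Alice has the top bid, wins, and pays the second-highest bid $88. Payoff = $48 − $88 = -$40.
Regret = truthful payoff − actual payoff = $0 − -$40 = $40.

Payoff forgone: $40.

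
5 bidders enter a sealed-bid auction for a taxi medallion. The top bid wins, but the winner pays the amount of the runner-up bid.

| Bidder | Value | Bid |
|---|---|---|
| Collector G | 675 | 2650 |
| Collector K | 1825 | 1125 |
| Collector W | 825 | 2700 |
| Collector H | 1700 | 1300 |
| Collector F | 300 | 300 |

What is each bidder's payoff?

Bids in descending order: Collector W 2700; Collector G 2650; Collector H 1300; Collector K 1125; Collector F 300.
Collector W has the top bid and wins; the price is the second-highest bid, 2650.
Collector W's payoff = 825 − 2650 = -1825. All other bidders lose, so their payoff is 0.

Payoffs: Collector G 0, Collector K 0, Collector W -1825, Collector H 0, Collector F 0.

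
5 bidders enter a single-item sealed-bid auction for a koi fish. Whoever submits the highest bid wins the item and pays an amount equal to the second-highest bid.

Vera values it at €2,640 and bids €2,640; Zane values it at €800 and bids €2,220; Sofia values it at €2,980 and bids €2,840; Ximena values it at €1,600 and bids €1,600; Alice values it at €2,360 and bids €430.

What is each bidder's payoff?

Vera €0, Zane €0, Sofia €340, Ximena €0, Alice €0.

Sorted high to low: Sofia €2,840; Vera €2,640; Zane €2,220; Ximena €1,600; Alice €430.
Sofia has the top bid and wins; the price is the second-highest bid, €2,640.
Sofia's payoff = €2,980 − €2,640 = €340. All other bidders lose, so their payoff is 0.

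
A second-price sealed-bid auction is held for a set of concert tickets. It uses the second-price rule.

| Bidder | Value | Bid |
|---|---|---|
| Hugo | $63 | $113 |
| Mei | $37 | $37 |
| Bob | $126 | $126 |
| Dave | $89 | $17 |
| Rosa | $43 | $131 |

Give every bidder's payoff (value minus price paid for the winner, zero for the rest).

Ranking the bids: Rosa $131, then Bob $126, then Hugo $113, then Mei $37, then Dave $17.
Rosa has the top bid and wins; the price is the second-highest bid, $126.
Rosa's payoff = $43 − $126 = -$83. All other bidders lose, so their payoff is 0.

Hugo $0, Mei $0, Bob $0, Dave $0, Rosa -$83.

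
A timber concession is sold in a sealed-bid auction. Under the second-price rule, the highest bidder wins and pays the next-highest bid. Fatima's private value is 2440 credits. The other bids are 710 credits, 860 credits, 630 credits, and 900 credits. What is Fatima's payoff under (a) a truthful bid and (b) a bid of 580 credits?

(a) 1540 credits  (b) 0 credits

The highest competing bid is 900 credits.
Bidding truthfully at 2440 credits: Fatima has the top bid, wins, and pays the second-highest bid 900 credits. Payoff = 2440 credits − 900 credits = 1540 credits.
Bidding 580 credits: the top bid is 900 credits (a rival), so Fatima loses. Payoff = 0 credits.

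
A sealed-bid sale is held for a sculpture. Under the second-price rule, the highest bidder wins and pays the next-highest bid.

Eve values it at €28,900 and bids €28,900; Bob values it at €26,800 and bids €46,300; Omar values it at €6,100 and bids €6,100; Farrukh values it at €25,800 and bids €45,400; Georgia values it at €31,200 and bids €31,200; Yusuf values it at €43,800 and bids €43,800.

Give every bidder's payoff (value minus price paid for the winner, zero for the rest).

Sorted high to low: Bob €46,300, then Farrukh €45,400, then Yusuf €43,800, then Georgia €31,200, then Eve €28,900, then Omar €6,100.
Bob has the top bid and wins; the price is the second-highest bid, €45,400.
Bob's payoff = €26,800 − €45,400 = -€18,600. All other bidders lose, so their payoff is 0.

Eve €0, Bob -€18,600, Omar €0, Farrukh €0, Georgia €0, Yusuf €0.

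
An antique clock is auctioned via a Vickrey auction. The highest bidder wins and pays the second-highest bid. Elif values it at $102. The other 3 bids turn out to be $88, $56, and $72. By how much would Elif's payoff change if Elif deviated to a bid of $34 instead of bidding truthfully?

The highest competing bid is $88.
Bidding truthfully at $102: Elif has the top bid, wins, and pays the second-highest bid $88. Payoff = $102 − $88 = $14.
Bidding $34: the top bid is $88 (a rival), so Elif loses. Payoff = $0.
Change = $0 − $14 = -$14.

Change in payoff: -$14.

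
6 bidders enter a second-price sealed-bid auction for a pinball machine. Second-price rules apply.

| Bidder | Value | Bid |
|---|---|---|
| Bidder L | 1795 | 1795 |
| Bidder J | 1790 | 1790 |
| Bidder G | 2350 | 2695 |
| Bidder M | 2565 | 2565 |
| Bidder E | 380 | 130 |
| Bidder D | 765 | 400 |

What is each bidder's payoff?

Bidder L 0, Bidder J 0, Bidder G -215, Bidder M 0, Bidder E 0, Bidder D 0.

Bids in descending order: Bidder G 2695; Bidder M 2565; Bidder L 1795; Bidder J 1790; Bidder D 400; Bidder E 130.
Bidder G has the top bid and wins; the price is the second-highest bid, 2565.
Bidder G's payoff = 2350 − 2565 = -215. All other bidders lose, so their payoff is 0.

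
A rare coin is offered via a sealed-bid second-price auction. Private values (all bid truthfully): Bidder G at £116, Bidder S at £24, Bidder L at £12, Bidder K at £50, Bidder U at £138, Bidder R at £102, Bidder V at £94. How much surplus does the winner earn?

Ordered from highest: Bidder U £138; Bidder G £116; Bidder R £102; Bidder V £94; Bidder K £50; Bidder S £24; Bidder L £12.
Bidder U wins with the top bid and pays the second-highest, £116.
Surplus = £138 − £116 = £22.

Surplus = £22.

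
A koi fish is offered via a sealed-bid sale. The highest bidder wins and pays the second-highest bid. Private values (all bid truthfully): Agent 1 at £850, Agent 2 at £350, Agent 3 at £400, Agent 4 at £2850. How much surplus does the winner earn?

Ranking the bids: Agent 4 £2850 > Agent 1 £850 > Agent 3 £400 > Agent 2 £350.
Agent 4 wins with the top bid and pays the second-highest, £850.
Surplus = £2850 − £850 = £2000.

£2000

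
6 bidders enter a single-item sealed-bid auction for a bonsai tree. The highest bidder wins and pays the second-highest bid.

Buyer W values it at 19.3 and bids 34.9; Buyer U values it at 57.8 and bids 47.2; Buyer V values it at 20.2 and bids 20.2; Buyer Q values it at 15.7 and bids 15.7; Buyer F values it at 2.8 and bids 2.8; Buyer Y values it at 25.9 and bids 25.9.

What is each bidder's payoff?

Bids in descending order: Buyer U 47.2, then Buyer W 34.9, then Buyer Y 25.9, then Buyer V 20.2, then Buyer Q 15.7, then Buyer F 2.8.
Buyer U has the top bid and wins; the price is the second-highest bid, 34.9.
Buyer U's payoff = 57.8 − 34.9 = 22.9. All other bidders lose, so their payoff is 0.

Buyer W 0.0, Buyer U 22.9, Buyer V 0.0, Buyer Q 0.0, Buyer F 0.0, Buyer Y 0.0.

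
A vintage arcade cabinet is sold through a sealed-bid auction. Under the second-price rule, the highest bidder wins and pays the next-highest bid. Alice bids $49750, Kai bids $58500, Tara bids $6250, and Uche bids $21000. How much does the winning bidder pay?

$49750

Bids in descending order: Kai $58500; Alice $49750; Uche $21000; Tara $6250.
Kai has the highest bid, so Kai wins.
The second-highest bid is $49750, so that is what Kai pays.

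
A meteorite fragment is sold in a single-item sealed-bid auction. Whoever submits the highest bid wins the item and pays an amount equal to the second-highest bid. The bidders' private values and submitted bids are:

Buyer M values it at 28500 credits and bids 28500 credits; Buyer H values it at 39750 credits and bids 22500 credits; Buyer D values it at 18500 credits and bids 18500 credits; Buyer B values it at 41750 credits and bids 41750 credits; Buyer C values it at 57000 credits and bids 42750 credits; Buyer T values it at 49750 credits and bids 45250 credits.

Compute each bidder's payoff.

Sorted high to low: Buyer T 45250 credits, then Buyer C 42750 credits, then Buyer B 41750 credits, then Buyer M 28500 credits, then Buyer H 22500 credits, then Buyer D 18500 credits.
Buyer T has the top bid and wins; the price is the second-highest bid, 42750 credits.
Buyer T's payoff = 49750 credits − 42750 credits = 7000 credits. All other bidders lose, so their payoff is 0.

Payoffs: Buyer M 0 credits, Buyer H 0 credits, Buyer D 0 credits, Buyer B 0 credits, Buyer C 0 credits, Buyer T 7000 credits.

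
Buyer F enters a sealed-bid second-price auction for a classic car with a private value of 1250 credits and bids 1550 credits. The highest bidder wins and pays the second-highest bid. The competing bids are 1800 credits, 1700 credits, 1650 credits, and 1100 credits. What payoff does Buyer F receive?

Highest competing bid: 1800 credits.
Buyer F's bid 1550 credits is not the highest, so Buyer F loses, pays nothing, and earns zero payoff.

0 credits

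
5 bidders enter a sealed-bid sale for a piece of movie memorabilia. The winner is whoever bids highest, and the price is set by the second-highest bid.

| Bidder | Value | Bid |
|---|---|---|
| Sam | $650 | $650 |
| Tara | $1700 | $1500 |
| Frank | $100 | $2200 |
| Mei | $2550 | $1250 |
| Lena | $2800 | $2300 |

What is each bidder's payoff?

Payoffs: Sam $0, Tara $0, Frank $0, Mei $0, Lena $600.

Sorted high to low: Lena $2300, then Frank $2200, then Tara $1500, then Mei $1250, then Sam $650.
Lena has the top bid and wins; the price is the second-highest bid, $2200.
Lena's payoff = $2800 − $2200 = $600. All other bidders lose, so their payoff is 0.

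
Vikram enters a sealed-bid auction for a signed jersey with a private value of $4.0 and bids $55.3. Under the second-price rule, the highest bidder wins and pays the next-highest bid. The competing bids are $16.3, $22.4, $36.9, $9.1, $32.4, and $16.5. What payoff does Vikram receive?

-$32.9

Highest competing bid: $36.9.
Vikram's bid $55.3 is the highest overall, so Vikram wins and pays the second-highest bid, $36.9.
Payoff = value − price = $4.0 − $36.9 = -$32.9.
Overbidding won the item at a price above value — truthful bidding would have avoided this loss.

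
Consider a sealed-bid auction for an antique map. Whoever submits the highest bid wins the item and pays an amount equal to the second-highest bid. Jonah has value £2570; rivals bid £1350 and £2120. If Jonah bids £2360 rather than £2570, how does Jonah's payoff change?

Payoff change: £0.

The highest competing bid is £2120.
Bidding truthfully at £2570: Jonah has the top bid, wins, and pays the second-highest bid £2120. Payoff = £2570 − £2120 = £450.
Bidding £2360: Jonah has the top bid, wins, and pays the second-highest bid £2120. Payoff = £2570 − £2120 = £450.
Change = £450 − £450 = £0.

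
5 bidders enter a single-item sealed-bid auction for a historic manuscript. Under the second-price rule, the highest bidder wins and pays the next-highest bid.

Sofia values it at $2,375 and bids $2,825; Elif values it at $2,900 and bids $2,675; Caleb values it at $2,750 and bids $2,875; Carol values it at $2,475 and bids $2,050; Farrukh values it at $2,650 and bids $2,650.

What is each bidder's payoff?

Payoffs: Sofia $0, Elif $0, Caleb -$75, Carol $0, Farrukh $0.

Ordered from highest: Caleb $2,875 > Sofia $2,825 > Elif $2,675 > Farrukh $2,650 > Carol $2,050.
Caleb has the top bid and wins; the price is the second-highest bid, $2,825.
Caleb's payoff = $2,750 − $2,825 = -$75. All other bidders lose, so their payoff is 0.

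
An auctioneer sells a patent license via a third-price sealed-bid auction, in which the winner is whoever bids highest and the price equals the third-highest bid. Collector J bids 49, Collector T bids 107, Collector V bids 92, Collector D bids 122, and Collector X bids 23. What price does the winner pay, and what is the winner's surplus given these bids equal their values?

Ranking the bids: Collector D 122, then Collector T 107, then Collector V 92, then Collector J 49, then Collector X 23.
Collector D is the highest bidder, so Collector D wins.
Under the third-price rule, the price is the third-highest bid: 92.
Surplus = 122 − 92 = 30.

The winner pays 92 for a surplus of 30.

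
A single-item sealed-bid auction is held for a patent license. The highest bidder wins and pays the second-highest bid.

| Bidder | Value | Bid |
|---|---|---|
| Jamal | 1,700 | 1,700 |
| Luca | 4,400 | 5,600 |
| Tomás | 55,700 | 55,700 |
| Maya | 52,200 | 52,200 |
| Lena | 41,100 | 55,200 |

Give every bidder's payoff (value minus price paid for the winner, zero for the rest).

Jamal 0, Luca 0, Tomás 500, Maya 0, Lena 0.

Sorted high to low: Tomás 55,700, then Lena 55,200, then Maya 52,200, then Luca 5,600, then Jamal 1,700.
Tomás has the top bid and wins; the price is the second-highest bid, 55,200.
Tomás's payoff = 55,700 − 55,200 = 500. All other bidders lose, so their payoff is 0.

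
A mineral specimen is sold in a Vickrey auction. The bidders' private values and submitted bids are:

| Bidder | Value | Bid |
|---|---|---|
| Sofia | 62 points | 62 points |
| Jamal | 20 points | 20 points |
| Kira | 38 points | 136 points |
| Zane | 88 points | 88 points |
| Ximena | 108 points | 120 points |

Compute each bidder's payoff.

Bids in descending order: Kira 136 points > Ximena 120 points > Zane 88 points > Sofia 62 points > Jamal 20 points.
Kira has the top bid and wins; the price is the second-highest bid, 120 points.
Kira's payoff = 38 points − 120 points = -82 points. All other bidders lose, so their payoff is 0.

Payoffs: Sofia 0 points, Jamal 0 points, Kira -82 points, Zane 0 points, Ximena 0 points.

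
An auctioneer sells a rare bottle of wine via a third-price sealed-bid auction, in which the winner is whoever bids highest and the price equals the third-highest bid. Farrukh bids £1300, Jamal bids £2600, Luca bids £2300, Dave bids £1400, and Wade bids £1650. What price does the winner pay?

Bids in descending order: Jamal £2600 > Luca £2300 > Wade £1650 > Dave £1400 > Farrukh £1300.
Jamal is the highest bidder, so Jamal wins.
Under the third-price rule, the price is the third-highest bid: £1650.

£1650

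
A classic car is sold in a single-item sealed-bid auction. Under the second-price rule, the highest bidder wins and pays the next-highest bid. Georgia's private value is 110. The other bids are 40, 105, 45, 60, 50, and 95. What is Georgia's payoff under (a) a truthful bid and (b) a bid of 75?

The highest competing bid is 105.
Bidding truthfully at 110: Georgia has the top bid, wins, and pays the second-highest bid 105. Payoff = 110 − 105 = 5.
Bidding 75: the top bid is 105 (a rival), so Georgia loses. Payoff = 0.

Truthful: 5; alternative: 0.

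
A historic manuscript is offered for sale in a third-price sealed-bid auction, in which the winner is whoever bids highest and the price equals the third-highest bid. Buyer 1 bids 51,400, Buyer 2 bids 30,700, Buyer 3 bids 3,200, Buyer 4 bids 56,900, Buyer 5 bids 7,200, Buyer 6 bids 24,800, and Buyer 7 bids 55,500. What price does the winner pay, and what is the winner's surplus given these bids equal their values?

Ordered from highest: Buyer 4 56,900; Buyer 7 55,500; Buyer 1 51,400; Buyer 2 30,700; Buyer 6 24,800; Buyer 5 7,200; Buyer 3 3,200.
Buyer 4 is the highest bidder, so Buyer 4 wins.
Under the third-price rule, the price is the third-highest bid: 51,400.
Surplus = 56,900 − 51,400 = 5,500.

The winner pays 51,400 for a surplus of 5,500.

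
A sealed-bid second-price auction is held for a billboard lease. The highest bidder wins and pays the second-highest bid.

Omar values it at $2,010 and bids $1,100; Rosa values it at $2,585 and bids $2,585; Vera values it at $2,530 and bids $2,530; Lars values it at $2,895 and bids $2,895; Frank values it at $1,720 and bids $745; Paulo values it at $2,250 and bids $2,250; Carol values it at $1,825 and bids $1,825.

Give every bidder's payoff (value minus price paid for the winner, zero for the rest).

Ordered from highest: Lars $2,895; Rosa $2,585; Vera $2,530; Paulo $2,250; Carol $1,825; Omar $1,100; Frank $745.
Lars has the top bid and wins; the price is the second-highest bid, $2,585.
Lars's payoff = $2,895 − $2,585 = $310. All other bidders lose, so their payoff is 0.

Payoffs: Omar $0, Rosa $0, Vera $0, Lars $310, Frank $0, Paulo $0, Carol $0.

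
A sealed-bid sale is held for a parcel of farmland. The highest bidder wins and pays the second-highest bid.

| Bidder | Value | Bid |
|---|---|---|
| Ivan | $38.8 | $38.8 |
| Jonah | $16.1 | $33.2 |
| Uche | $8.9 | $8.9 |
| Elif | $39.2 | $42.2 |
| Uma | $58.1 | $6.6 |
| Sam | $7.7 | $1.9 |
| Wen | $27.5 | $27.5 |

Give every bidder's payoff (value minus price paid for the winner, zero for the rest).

Bids in descending order: Elif $42.2; Ivan $38.8; Jonah $33.2; Wen $27.5; Uche $8.9; Uma $6.6; Sam $1.9.
Elif has the top bid and wins; the price is the second-highest bid, $38.8.
Elif's payoff = $39.2 − $38.8 = $0.4. All other bidders lose, so their payoff is 0.

Payoffs: Ivan $0.0, Jonah $0.0, Uche $0.0, Elif $0.4, Uma $0.0, Sam $0.0, Wen $0.0.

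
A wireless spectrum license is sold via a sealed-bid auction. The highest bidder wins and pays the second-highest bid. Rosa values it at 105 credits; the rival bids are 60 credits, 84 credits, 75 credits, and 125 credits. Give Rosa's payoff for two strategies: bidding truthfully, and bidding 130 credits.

(a) 0 credits  (b) -20 credits

The highest competing bid is 125 credits.
Bidding truthfully at 105 credits: the top bid is 125 credits (a rival), so Rosa loses. Payoff = 0 credits.
Bidding 130 credits: Rosa has the top bid, wins, and pays the second-highest bid 125 credits. Payoff = 105 credits − 125 credits = -20 credits.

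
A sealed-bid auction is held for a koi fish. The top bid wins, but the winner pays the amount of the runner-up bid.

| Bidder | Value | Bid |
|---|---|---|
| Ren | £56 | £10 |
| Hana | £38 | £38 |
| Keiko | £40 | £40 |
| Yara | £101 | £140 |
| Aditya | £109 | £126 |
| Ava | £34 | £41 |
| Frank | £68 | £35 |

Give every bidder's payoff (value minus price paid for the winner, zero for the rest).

Bids in descending order: Yara £140 > Aditya £126 > Ava £41 > Keiko £40 > Hana £38 > Frank £35 > Ren £10.
Yara has the top bid and wins; the price is the second-highest bid, £126.
Yara's payoff = £101 − £126 = -£25. All other bidders lose, so their payoff is 0.

Ren £0, Hana £0, Keiko £0, Yara -£25, Aditya £0, Ava £0, Frank £0.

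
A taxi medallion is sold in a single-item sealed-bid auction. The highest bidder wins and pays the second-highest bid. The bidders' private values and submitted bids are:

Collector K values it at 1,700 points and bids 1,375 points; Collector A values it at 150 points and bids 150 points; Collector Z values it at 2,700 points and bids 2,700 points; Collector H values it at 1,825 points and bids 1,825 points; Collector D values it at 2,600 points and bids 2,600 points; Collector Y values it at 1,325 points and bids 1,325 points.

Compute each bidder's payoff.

Ranking the bids: Collector Z 2,700 points, then Collector D 2,600 points, then Collector H 1,825 points, then Collector K 1,375 points, then Collector Y 1,325 points, then Collector A 150 points.
Collector Z has the top bid and wins; the price is the second-highest bid, 2,600 points.
Collector Z's payoff = 2,700 points − 2,600 points = 100 points. All other bidders lose, so their payoff is 0.

Collector K 0 points, Collector A 0 points, Collector Z 100 points, Collector H 0 points, Collector D 0 points, Collector Y 0 points.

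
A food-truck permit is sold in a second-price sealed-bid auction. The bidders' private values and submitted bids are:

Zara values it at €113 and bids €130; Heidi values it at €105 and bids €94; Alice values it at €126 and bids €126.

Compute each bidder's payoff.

Zara -€13, Heidi €0, Alice €0.

Ordered from highest: Zara €130 > Alice €126 > Heidi €94.
Zara has the top bid and wins; the price is the second-highest bid, €126.
Zara's payoff = €113 − €126 = -€13. All other bidders lose, so their payoff is 0.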